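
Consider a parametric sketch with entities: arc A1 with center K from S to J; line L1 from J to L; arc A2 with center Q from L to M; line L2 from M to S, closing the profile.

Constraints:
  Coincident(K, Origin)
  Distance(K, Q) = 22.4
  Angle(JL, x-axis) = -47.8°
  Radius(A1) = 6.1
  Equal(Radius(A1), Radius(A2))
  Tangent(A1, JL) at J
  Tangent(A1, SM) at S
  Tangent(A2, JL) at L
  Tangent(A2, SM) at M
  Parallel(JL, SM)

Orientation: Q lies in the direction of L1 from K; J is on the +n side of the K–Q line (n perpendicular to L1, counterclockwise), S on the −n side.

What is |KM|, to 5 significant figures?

23.216

The slot axis is L1's direction at -47.8°, so u = (cos -47.8°, sin -47.8°) = (0.67172, -0.74080) and n = (−sin -47.8°, cos -47.8°) = (0.74080, 0.67172). K is at the origin and Q lies 22.4 along u from K, so Q = 22.4·u = (15.047, -16.594). Tangency of A1 to both parallel lines with radius 6.1 puts J and S at K ± 6.1·n: J = (4.5189, 4.0975), S = (-4.5189, -4.0975). Equal radii place L and M the same way about Q: L = Q + 6.1·n = (19.565, -12.497), M = Q − 6.1·n = (10.528, -20.692). Then |KM| = |M − K| = 23.216.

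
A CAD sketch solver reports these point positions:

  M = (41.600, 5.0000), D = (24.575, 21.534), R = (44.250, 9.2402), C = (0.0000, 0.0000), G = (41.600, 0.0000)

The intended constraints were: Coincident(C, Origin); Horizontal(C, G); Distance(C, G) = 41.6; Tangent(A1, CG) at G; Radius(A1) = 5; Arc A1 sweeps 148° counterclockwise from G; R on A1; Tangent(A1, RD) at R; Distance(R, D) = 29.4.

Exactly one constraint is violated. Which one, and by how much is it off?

Distance(R, D) = 29.4 — off by 6.20.

C = (0.00, 0.00) ✓; C.y = 0.00, G.y = 0.00 ✓; |CG| = 41.60 ✓; ∠(MG, GC) = 90.00° ✓; |MG| = 5.000 ✓; bearing(M→R) − bearing(M→G) = 148.0° ✓; |MR| = 5.000 ✓; ∠(MR, RD) = 89.99° ✓; |RD| = 23.20 ✗.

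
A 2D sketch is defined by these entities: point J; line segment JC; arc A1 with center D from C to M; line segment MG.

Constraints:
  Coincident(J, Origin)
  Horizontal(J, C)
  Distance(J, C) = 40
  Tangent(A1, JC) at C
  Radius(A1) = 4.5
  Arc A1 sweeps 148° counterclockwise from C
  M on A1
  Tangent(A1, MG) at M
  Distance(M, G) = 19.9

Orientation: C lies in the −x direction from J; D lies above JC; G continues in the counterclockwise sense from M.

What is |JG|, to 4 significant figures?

57.66

J is at the origin; JC is horizontal with |JC| = 40.0 and C on the −x side, so C = (-40.00, 0.000). Tangency of A1 to JC means the radius DC is perpendicular to JC, so D = C + (0, 4.5) = (-40.00, 4.500). On A1, C sits at bearing -90° from D; a 148° counterclockwise sweep puts M at bearing 58°, so M = D + 4.5·(cos 58°, sin 58°) = (-37.62, 8.316). A1 meets MG tangentially, so DM is at right angles to MG, so MG runs along (−sin 58°, cos 58°); with |MG| = 19.9, G = (-54.49, 18.86). Then |JG| = |G − J| = 57.66.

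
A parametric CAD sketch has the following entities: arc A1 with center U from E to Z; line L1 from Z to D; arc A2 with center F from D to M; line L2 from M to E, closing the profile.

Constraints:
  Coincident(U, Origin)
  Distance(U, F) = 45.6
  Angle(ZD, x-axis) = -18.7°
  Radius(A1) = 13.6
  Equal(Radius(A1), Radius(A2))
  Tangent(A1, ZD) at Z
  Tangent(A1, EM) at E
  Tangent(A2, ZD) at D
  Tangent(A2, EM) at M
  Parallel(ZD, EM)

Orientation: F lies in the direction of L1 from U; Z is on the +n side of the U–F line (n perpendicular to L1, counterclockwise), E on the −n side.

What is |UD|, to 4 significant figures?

47.58

Tangency of A1 to both parallel lines with radius 13.6 puts Z and E at U ± 13.6·n: Z = (4.360, 12.88), E = (-4.360, -12.88). Equal radii place D and M the same way about F: D = F + 13.6·n = (47.55, -1.738), M = F − 13.6·n = (38.83, -27.50). Then |UD| = |D − U| = 47.58.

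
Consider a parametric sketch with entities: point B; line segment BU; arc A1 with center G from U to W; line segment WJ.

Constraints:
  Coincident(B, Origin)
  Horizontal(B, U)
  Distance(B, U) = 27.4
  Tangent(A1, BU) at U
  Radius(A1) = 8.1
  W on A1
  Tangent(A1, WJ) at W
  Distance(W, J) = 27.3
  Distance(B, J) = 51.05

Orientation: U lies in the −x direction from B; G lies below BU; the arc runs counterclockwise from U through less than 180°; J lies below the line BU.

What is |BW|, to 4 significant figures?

36.27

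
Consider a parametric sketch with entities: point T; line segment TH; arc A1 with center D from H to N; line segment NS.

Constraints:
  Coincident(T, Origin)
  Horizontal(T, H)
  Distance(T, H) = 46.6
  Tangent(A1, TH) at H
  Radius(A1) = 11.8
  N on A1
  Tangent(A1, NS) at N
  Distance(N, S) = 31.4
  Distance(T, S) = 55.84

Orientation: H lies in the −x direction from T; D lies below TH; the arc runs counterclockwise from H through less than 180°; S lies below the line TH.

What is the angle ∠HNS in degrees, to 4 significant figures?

114.8°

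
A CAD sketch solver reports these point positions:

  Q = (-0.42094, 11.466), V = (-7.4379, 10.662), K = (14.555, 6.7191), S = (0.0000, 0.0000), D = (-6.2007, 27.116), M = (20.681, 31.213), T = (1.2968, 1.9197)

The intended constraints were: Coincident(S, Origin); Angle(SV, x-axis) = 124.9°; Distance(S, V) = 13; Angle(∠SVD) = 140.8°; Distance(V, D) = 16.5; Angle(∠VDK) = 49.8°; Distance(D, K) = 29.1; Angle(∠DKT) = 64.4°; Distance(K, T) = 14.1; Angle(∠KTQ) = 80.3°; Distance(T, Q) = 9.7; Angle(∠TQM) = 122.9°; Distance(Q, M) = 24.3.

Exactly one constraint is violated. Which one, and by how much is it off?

Distance(Q, M) = 24.3 — off by 4.60.

S = (0.00, 0.00) ✓; SV at 124.9° ✓; |SV| = 13.00 ✓; ∠SVD = 140.8° ✓; |VD| = 16.50 ✓; ∠VDK = 49.80° ✓; |DK| = 29.10 ✓; ∠DKT = 64.40° ✓; |KT| = 14.10 ✓; ∠KTQ = 80.30° ✓; |TQ| = 9.700 ✓; ∠TQM = 122.9° ✓; |QM| = 28.90 ✗.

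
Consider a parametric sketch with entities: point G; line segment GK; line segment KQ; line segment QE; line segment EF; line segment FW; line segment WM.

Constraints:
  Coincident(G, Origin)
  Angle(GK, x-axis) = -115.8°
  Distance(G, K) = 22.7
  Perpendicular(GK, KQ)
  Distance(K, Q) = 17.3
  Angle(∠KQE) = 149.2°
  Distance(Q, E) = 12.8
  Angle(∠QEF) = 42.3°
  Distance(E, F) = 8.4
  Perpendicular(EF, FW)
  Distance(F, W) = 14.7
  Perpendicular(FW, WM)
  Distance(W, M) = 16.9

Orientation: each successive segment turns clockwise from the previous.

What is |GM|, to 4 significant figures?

46.64

The perpendicularity gives FW at right angles to EF, so FW runs at -104.3°; with |FW| = 14.7, W = (-27.99, -18.54). FW is perpendicular to WM, so WM runs at 165.7°; with |WM| = 16.9, M = (-44.37, -14.37). Then |GM| = |M − G| = 46.64.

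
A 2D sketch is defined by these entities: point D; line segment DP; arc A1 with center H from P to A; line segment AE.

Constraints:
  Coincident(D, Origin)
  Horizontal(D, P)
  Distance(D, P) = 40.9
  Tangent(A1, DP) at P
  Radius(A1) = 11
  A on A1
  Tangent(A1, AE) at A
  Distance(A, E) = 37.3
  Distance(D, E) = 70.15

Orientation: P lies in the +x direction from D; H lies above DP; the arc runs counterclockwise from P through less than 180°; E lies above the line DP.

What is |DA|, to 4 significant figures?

53.13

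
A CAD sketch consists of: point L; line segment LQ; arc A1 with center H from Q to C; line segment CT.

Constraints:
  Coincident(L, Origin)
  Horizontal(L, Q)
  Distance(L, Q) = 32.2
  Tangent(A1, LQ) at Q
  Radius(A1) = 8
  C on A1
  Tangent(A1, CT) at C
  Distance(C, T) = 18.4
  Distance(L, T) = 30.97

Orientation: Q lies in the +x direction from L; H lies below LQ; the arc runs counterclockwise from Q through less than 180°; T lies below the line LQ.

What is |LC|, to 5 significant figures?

25.180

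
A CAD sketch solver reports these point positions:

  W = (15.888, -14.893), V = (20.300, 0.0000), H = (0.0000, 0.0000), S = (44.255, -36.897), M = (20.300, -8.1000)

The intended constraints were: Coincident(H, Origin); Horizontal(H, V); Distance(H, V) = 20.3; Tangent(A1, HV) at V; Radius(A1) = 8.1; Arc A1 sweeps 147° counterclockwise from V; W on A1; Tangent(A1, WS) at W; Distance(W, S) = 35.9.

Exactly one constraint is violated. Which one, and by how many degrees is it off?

Tangent(A1, WS) at W — off by 4.80°.

H = (0.00, 0.00) ✓; H.y = 0.00, V.y = 0.00 ✓; |HV| = 20.30 ✓; ∠(MV, VH) = 90.00° ✓; |MV| = 8.100 ✓; bearing(M→W) − bearing(M→V) = 147.0° ✓; |MW| = 8.100 ✓; ∠(MW, WS) = 94.80° ✗; |WS| = 35.90 ✓.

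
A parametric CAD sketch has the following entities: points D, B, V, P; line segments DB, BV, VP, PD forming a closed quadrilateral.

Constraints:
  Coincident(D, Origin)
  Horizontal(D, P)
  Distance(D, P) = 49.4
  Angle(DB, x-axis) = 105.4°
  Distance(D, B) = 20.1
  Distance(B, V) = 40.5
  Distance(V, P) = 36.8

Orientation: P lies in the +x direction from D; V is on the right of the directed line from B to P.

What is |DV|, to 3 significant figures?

21.9

D is at the origin; D and P share the same y with |DP| = 49.4 and P in +x, so P = (49.4, 0). DB runs at 105.4° with |DB| = 20.1, so B = (-5.34, 19.4). V is determined by |BV| = 40.5 and |VP| = 36.8 together: it lies at the intersection of circle(B, 40.5) and circle(P, 36.8). With |BP| = 58.1, the foot of the radical line on BP is 31.5 from B and the perpendicular offset is √(40.5² − 31.5²) = 25.5. Taking the right-of-BP solution: V = (15.9, -15.1).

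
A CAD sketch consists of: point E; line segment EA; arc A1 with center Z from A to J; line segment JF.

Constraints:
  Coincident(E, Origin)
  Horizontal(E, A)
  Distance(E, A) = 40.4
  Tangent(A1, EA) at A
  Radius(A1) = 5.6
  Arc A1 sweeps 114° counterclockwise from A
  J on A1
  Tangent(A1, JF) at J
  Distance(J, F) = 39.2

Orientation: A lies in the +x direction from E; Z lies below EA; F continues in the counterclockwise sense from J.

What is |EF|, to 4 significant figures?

67.33

On A1, A sits at bearing 90° from Z; a 114° counterclockwise sweep puts J at bearing 204°, so J = Z + 5.6·(cos 204°, sin 204°) = (35.28, -7.878). Tangency of A1 to JF means the radius ZJ is perpendicular to JF, so JF runs along (−sin 204°, cos 204°); with |JF| = 39.2, F = (51.23, -43.69). Then |EF| = |F − E| = 67.33.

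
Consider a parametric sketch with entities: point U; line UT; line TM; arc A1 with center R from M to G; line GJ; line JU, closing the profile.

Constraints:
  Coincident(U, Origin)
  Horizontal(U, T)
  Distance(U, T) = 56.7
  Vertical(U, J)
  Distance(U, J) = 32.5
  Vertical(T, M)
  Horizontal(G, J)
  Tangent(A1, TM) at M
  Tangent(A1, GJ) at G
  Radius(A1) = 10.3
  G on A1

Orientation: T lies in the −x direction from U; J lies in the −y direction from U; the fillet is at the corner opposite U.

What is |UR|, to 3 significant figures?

51.4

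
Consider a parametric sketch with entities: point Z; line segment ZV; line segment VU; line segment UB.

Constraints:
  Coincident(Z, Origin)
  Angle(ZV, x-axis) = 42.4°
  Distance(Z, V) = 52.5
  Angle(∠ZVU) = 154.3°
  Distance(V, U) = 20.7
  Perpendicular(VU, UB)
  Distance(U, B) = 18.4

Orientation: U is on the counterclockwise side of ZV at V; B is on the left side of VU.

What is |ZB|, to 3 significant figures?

68.1

Z is at the origin; ZV runs at 42.4° with length 52.5, so V = 52.5·(cos 42.4°, sin 42.4°) = (38.8, 35.4). ∠ZVU = 154.3°, so VU runs at 42.4° + (180° − 154.3°) = 68.1° from the x-axis; with |VU| = 20.7, U = V + 20.7·(cos 68.1°, sin 68.1°) = (46.5, 54.6). The perpendicularity gives UB at right angles to VU; with |UB| = 18.4 on the left of VU, B = U + 18.4·(-0.928, 0.373) = (29.4, 61.5). Then |ZB| = |B − Z| = 68.1.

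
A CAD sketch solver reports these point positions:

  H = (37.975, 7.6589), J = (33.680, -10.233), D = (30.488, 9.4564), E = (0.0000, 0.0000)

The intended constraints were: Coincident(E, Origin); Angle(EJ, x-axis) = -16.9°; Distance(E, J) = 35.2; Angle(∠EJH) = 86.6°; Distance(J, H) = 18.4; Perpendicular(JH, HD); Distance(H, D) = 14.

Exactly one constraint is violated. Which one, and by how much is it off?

Distance(H, D) = 14 — off by 6.30.

E = (0.00, 0.00) ✓; EJ at -16.90° ✓; |EJ| = 35.20 ✓; ∠EJH = 86.60° ✓; |JH| = 18.40 ✓; ∠(JH, HD) = 90.00° ✓; |HD| = 7.700 ✗.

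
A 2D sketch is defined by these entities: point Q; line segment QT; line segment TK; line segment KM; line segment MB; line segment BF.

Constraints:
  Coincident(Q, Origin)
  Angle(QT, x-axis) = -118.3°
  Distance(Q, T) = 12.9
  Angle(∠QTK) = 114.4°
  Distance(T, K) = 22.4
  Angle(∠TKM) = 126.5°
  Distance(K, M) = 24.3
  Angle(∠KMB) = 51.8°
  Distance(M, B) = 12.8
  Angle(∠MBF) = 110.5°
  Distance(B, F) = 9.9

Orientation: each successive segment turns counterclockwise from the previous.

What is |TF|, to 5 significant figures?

23.048

Q is at the origin; QT runs at -118.3° with length 12.9, so T = (-6.1157, -11.358). ∠QTK = 114.4° gives TK at -52.700° from the x-axis; with |TK| = 22.4, K = (7.4584, -29.177). ∠TKM = 126.5° gives KM at 0.80000° from the x-axis; with |KM| = 24.3, M = (31.756, -28.837). ∠KMB = 51.8° gives MB at 129.00° from the x-axis; with |MB| = 12.8, B = (23.701, -18.890). ∠MBF = 110.5° gives BF at -161.50° from the x-axis; with |BF| = 9.9, F = (14.312, -22.031). Then |TF| = |F − T| = 23.048.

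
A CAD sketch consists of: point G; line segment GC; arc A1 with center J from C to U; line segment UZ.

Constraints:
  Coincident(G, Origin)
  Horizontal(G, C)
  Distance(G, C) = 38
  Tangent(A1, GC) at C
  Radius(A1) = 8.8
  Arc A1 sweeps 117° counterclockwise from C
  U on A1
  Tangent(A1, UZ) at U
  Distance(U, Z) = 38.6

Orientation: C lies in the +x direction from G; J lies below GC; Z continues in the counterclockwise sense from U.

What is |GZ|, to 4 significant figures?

67.08

G is at the origin; G and C share the same y with |GC| = 38.0 and C on the +x side, so C = (38.00, 0.000). Tangency of A1 to GC means the radius JC is perpendicular to GC, so J = C + (0, -8.8) = (38.00, -8.800). On A1, C sits at bearing 90° from J; a 117° counterclockwise sweep puts U at bearing 207°, so U = J + 8.8·(cos 207°, sin 207°) = (30.16, -12.80). Tangency of A1 to UZ means the radius JU is perpendicular to UZ, so UZ runs along (−sin 207°, cos 207°); with |UZ| = 38.6, Z = (47.68, -47.19). Then |GZ| = |Z − G| = 67.08.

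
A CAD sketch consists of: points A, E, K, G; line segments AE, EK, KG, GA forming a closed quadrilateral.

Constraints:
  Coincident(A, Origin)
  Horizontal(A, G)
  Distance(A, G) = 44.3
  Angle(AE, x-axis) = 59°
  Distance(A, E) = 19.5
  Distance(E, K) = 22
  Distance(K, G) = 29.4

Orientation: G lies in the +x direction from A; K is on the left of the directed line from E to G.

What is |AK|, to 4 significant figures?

39.61

A is at the origin; AG is horizontal with |AG| = 44.3 and G in +x, so G = (44.3, 0). AE runs at 59.0° with |AE| = 19.5, so E = (10.04, 16.71). K is determined by |EK| = 22.0 and |KG| = 29.4 together: it lies at the intersection of circle(E, 22.0) and circle(G, 29.4). With |EG| = 38.12, the foot of the radical line on EG is 14.07 from E and the perpendicular offset is √(22.0² − 14.07²) = 16.91. Taking the left-of-EG solution: K = (30.10, 25.75).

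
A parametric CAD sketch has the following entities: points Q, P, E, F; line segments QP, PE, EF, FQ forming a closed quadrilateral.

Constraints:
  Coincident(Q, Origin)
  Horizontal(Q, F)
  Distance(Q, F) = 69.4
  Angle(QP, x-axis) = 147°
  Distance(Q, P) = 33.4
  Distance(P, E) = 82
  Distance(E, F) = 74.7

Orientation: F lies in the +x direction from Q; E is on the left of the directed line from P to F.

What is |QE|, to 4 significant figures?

77.24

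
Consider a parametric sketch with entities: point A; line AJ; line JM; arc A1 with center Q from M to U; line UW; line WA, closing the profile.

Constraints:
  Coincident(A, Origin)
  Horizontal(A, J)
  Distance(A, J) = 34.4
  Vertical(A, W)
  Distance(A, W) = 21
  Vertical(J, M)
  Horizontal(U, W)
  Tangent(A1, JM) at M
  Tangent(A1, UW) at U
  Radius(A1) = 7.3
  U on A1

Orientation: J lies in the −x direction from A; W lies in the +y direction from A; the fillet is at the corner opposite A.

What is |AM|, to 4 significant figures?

37.03

The virtual corner opposite A is at (-34.40, 21.00). Since A1 is tangent to JM there, QM ⟂ JM and since A1 is tangent to UW there, QU ⟂ UW, with radius 7.3, so the center Q sits 7.3 in from both sides at Q = (-27.10, 13.70). That places the tangent points at M = (-34.40, 13.70) on JM and U = (-27.10, 21.00) on UW. Then |AM| = |M − A| = 37.03.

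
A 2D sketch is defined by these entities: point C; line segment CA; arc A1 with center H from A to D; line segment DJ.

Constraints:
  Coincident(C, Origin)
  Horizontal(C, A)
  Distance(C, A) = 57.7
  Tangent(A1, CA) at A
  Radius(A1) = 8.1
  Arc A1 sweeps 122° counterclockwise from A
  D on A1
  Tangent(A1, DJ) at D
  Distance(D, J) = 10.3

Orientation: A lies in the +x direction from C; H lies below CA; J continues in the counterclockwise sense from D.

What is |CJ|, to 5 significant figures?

60.123

On A1, A sits at bearing 90° from H; a 122° counterclockwise sweep puts D at bearing 212°, so D = H + 8.1·(cos 212°, sin 212°) = (50.831, -12.392). Since A1 is tangent to DJ there, HD ⟂ DJ, so DJ runs along (−sin 212°, cos 212°); with |DJ| = 10.3, J = (56.289, -21.127). Then |CJ| = |J − C| = 60.123.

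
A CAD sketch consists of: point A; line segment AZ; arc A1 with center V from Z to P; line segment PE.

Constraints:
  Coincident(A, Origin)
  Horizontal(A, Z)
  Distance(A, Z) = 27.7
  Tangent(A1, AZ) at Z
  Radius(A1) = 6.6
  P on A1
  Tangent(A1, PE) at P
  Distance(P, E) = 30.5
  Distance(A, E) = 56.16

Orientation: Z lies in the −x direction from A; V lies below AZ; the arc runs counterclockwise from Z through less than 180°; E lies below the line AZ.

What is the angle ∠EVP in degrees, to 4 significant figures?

77.79°

A is at the origin; A and Z share the same y with |AZ| = 27.7 and Z on the −x side, so Z = (-27.70, 0.000). The tangent condition forces VZ to be normal to AZ, so V = Z + (0, -6.6) = (-27.70, -6.600). Since VP ⟂ PE (tangency), |VE| = √(6.6² + 30.5²) = 31.21 regardless of where P sits on A1. So E lies on both circle(A, 56.16) and circle(V, 31.21); the below-AZ intersection is E = (-46.48, -31.52). P is the foot of the tangent from E: P = (-33.69, -3.833).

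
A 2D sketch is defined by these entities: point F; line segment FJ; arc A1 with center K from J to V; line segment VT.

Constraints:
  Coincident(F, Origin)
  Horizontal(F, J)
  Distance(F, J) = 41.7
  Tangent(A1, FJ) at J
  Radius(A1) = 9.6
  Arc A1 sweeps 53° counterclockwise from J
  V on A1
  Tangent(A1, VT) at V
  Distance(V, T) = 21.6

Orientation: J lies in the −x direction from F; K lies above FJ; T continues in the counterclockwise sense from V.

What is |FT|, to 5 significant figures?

29.774

On A1, J sits at bearing -90° from K; a 53° counterclockwise sweep puts V at bearing -37°, so V = K + 9.6·(cos -37°, sin -37°) = (-34.033, 3.8226). Tangency of A1 to VT means the radius KV is perpendicular to VT, so VT runs along (−sin -37°, cos -37°); with |VT| = 21.6, T = (-21.034, 21.073). Then |FT| = |T − F| = 29.774.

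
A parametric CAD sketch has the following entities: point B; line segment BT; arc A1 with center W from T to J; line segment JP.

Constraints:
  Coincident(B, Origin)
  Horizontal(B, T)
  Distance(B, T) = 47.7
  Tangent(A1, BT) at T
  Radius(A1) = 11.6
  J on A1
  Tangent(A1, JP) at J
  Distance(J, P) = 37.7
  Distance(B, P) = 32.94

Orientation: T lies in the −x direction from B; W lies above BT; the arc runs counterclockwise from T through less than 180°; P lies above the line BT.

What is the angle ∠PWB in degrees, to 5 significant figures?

41.940°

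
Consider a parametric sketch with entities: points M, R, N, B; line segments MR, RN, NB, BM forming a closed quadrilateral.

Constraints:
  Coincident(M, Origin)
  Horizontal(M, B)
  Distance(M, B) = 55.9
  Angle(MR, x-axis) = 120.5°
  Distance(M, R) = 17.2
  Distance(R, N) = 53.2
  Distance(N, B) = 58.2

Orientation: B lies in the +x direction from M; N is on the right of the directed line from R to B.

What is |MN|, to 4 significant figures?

36.42

M is at the origin; M and B share the same y with |MB| = 55.9 and B in +x, so B = (55.9, 0). MR runs at 120.5° with |MR| = 17.2, so R = (-8.730, 14.82). N is determined by |RN| = 53.2 and |NB| = 58.2 together: it lies at the intersection of circle(R, 53.2) and circle(B, 58.2). With |RB| = 66.31, the foot of the radical line on RB is 28.95 from R and the perpendicular offset is √(53.2² − 28.95²) = 44.63. Taking the right-of-RB solution: N = (9.516, -35.15).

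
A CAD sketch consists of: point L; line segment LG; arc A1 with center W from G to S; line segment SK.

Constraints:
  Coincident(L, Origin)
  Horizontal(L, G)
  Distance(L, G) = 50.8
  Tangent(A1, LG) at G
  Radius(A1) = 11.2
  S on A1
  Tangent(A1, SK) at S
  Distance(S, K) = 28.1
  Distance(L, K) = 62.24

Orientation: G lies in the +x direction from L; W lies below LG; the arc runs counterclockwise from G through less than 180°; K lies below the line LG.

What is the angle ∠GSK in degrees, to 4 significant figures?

128.0°

L is at the origin; L and G share the same y with |LG| = 50.8 and G on the +x side, so G = (50.80, 0.000). Tangency of A1 to LG means the radius WG is perpendicular to LG, so W = G + (0, -11.2) = (50.80, -11.20). Since WS ⟂ SK (tangency), |WK| = √(11.2² + 28.1²) = 30.25 regardless of where S sits on A1. So K lies on both circle(L, 62.24) and circle(W, 30.25); the below-LG intersection is K = (46.68, -41.17). S is the foot of the tangent from K: S = (39.93, -13.89).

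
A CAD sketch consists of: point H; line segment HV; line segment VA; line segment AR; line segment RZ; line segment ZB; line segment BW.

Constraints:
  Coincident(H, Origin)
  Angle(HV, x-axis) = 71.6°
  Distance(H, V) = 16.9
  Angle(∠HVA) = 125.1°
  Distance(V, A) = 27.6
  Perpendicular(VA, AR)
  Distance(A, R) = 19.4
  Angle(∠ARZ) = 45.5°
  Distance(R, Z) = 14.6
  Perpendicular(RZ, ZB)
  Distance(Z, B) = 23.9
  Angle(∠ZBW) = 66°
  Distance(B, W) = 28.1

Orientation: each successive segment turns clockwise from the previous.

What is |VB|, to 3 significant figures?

34.8

∠ARZ = 45.5° gives RZ at 152° from the x-axis; with |RZ| = 14.6, Z = (24.4, 12.2). RZ is perpendicular to ZB, so ZB runs at 62.2°; with |ZB| = 23.9, B = (35.6, 33.3). Then |VB| = |B − V| = 34.8.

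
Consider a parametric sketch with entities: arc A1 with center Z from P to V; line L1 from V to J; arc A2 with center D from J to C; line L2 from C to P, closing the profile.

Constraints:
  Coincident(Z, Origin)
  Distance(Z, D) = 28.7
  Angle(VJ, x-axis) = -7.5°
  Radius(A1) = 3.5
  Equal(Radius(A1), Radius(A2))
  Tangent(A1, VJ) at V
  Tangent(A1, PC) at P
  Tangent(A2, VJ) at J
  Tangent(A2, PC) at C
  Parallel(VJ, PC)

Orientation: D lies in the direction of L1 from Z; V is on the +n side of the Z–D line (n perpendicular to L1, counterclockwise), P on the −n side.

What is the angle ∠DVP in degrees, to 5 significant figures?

83.047°

The slot axis is L1's direction at -7.5°, so u = (cos -7.5°, sin -7.5°) = (0.99144, -0.13053) and n = (−sin -7.5°, cos -7.5°) = (0.13053, 0.99144). Z is at the origin and D lies 28.7 along u from Z, so D = 28.7·u = (28.454, -3.7461). Tangency of A1 to both parallel lines with radius 3.5 puts V and P at Z ± 3.5·n: V = (0.45684, 3.4701), P = (-0.45684, -3.4701). Then cos ∠DVP = VD·VP / (|VD||VP|), giving 83.047°.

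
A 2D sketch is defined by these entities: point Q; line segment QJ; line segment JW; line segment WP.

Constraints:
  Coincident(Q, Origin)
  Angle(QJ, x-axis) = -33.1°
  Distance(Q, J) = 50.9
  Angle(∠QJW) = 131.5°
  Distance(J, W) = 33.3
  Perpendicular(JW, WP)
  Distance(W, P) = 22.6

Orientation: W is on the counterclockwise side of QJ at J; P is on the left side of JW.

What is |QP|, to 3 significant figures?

68.8

∠QJW = 131.5°, so JW runs at -33.1° + (180° − 131.5°) = 15.4° from the x-axis; with |JW| = 33.3, W = J + 33.3·(cos 15.4°, sin 15.4°) = (74.7, -19.0). JW is perpendicular to WP; with |WP| = 22.6 on the left of JW, P = W + 22.6·(-0.266, 0.964) = (68.7, 2.83). Then |QP| = |P − Q| = 68.8.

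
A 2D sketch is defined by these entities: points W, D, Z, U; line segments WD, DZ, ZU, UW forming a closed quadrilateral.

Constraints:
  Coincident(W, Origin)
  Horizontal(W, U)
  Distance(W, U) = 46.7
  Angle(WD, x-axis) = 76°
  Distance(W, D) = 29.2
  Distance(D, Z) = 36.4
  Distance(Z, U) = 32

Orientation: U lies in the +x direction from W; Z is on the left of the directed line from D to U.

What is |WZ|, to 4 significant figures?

53.73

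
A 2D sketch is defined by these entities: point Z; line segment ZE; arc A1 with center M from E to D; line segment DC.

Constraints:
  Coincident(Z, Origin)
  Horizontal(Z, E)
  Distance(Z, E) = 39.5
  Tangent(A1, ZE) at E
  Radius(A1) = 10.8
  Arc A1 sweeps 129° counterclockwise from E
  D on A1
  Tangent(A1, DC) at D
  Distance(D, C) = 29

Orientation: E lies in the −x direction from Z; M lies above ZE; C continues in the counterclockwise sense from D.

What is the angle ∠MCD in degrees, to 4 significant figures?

20.43°

On A1, E sits at bearing -90° from M; a 129° counterclockwise sweep puts D at bearing 39°, so D = M + 10.8·(cos 39°, sin 39°) = (-31.11, 17.60). Since A1 is tangent to DC there, MD ⟂ DC, so DC runs along (−sin 39°, cos 39°); with |DC| = 29.0, C = (-49.36, 40.13). Then cos ∠MCD = CM·CD / (|CM||CD|), giving 20.43°.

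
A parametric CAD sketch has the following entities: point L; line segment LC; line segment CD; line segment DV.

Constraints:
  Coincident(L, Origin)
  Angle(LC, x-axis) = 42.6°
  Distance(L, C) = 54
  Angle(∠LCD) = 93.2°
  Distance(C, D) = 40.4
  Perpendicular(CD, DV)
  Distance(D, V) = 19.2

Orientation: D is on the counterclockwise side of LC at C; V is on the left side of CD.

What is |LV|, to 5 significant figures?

55.588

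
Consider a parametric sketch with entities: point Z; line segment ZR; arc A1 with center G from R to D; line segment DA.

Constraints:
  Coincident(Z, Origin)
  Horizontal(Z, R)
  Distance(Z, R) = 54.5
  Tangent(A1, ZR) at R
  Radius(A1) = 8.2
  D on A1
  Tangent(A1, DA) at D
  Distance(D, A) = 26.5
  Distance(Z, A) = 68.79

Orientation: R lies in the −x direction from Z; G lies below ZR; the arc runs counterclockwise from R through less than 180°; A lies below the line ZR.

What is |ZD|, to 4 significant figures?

63.31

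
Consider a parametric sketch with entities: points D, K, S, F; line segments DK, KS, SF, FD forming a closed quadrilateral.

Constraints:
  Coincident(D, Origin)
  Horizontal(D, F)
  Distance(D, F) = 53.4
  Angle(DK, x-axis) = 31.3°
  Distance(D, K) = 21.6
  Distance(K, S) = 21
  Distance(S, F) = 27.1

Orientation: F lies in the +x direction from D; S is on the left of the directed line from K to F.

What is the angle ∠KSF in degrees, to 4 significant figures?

98.67°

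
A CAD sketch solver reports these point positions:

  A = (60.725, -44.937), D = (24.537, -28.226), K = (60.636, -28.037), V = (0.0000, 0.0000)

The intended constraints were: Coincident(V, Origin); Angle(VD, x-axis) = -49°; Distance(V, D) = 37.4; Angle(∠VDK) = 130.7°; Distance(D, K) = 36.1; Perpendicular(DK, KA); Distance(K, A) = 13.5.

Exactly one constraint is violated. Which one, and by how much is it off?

Distance(K, A) = 13.5 — off by 3.40.

V = (0.00, 0.00) ✓; VD at -49.00° ✓; |VD| = 37.40 ✓; ∠VDK = 130.7° ✓; |DK| = 36.10 ✓; ∠(DK, KA) = 90.00° ✓; |KA| = 16.90 ✗.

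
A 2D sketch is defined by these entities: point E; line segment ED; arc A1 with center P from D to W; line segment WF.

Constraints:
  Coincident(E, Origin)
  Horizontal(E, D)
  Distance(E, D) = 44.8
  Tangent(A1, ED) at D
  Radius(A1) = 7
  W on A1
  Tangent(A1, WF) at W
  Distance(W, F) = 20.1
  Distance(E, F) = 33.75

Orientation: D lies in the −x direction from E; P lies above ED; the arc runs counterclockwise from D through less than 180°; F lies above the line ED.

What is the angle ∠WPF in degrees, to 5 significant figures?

70.799°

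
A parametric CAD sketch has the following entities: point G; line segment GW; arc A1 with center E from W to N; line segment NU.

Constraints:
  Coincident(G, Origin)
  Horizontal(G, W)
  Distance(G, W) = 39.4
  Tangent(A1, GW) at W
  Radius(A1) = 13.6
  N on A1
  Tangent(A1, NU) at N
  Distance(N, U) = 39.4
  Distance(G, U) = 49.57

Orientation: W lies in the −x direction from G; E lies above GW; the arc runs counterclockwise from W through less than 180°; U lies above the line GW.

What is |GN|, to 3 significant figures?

28.1

G is at the origin; GW is horizontal with |GW| = 39.4 and W on the −x side, so W = (-39.4, 0.00). Tangency of A1 to GW means the radius EW is perpendicular to GW, so E = W + (0, 13.6) = (-39.4, 13.6). Since EN ⟂ NU (tangency), |EU| = √(13.6² + 39.4²) = 41.7 regardless of where N sits on A1. So U lies on both circle(G, 49.57) and circle(E, 41.7); the above-GW intersection is U = (-14.9, 47.3). N is the foot of the tangent from U: N = (-26.4, 9.62).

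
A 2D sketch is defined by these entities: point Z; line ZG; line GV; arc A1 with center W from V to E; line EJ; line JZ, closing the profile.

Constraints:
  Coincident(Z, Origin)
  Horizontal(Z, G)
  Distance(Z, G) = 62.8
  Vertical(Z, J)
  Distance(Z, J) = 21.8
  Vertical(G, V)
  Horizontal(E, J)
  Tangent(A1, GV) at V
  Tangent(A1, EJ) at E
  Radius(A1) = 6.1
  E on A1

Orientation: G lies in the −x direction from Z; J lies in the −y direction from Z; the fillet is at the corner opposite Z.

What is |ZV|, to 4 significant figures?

64.73

Z is at the origin; ZG is horizontal with |ZG| = 62.8 and G on the −x side, so G = (-62.80, 0.000). ZJ is vertical with |ZJ| = 21.8 and J on the −y side, so J = (0.000, -21.80). The virtual corner opposite Z is at (-62.80, -21.80). The tangent condition forces WV to be normal to GV and A1 meets EJ tangentially, so WE is at right angles to EJ, with radius 6.1, so the center W sits 6.1 in from both sides at W = (-56.70, -15.70). That places the tangent points at V = (-62.80, -15.70) on GV and E = (-56.70, -21.80) on EJ. Then |ZV| = |V − Z| = 64.73.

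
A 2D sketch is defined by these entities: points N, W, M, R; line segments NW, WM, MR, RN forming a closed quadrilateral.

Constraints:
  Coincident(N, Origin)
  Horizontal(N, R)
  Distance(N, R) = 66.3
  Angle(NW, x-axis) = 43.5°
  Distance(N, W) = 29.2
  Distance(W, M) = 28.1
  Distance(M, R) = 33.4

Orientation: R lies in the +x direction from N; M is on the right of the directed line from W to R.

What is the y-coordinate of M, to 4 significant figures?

-5.245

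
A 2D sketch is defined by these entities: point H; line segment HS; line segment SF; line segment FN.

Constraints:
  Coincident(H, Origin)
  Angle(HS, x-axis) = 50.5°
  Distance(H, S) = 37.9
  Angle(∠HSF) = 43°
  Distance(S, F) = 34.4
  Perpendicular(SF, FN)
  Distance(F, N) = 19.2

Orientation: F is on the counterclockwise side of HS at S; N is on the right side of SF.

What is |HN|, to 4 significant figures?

45.54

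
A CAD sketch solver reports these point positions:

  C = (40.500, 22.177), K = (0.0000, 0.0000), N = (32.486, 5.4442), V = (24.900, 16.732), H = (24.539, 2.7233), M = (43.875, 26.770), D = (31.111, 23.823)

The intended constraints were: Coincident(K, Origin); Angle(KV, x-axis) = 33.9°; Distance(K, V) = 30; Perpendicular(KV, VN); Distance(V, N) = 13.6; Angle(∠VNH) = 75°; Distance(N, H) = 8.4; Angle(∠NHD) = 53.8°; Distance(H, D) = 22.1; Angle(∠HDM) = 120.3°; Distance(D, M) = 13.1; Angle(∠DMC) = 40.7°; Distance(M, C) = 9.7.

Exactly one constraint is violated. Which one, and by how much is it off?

Distance(M, C) = 9.7 — off by 4.00.

K = (0.00, 0.00) ✓; KV at 33.90° ✓; |KV| = 30.00 ✓; ∠(KV, VN) = 90.00° ✓; |VN| = 13.60 ✓; ∠VNH = 75.00° ✓; |NH| = 8.400 ✓; ∠NHD = 53.80° ✓; |HD| = 22.10 ✓; ∠HDM = 120.3° ✓; |DM| = 13.10 ✓; ∠DMC = 40.69° ✓; |MC| = 5.700 ✗.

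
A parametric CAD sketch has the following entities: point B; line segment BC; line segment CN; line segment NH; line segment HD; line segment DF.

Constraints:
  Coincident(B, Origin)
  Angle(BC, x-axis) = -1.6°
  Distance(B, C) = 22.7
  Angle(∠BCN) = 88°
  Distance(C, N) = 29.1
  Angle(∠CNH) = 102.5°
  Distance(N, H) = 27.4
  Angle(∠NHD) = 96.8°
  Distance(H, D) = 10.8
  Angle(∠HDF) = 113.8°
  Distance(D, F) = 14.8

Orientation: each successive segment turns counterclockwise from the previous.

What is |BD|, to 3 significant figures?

25.2

B is at the origin; BC runs at -1.6° with length 22.7, so C = (22.7, -0.634). ∠BCN = 88.0° gives CN at 90.4° from the x-axis; with |CN| = 29.1, N = (22.5, 28.5). ∠CNH = 102.5° gives NH at 168° from the x-axis; with |NH| = 27.4, H = (-4.30, 34.2). ∠NHD = 96.8° gives HD at -109° from the x-axis; with |HD| = 10.8, D = (-7.80, 24.0). Then |BD| = |D − B| = 25.2.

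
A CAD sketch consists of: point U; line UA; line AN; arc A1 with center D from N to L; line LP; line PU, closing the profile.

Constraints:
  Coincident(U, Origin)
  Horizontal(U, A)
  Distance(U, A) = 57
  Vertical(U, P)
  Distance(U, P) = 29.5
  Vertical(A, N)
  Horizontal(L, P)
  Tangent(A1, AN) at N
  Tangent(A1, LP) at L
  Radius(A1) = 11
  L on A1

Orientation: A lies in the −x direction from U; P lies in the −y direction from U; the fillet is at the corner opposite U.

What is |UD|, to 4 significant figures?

49.58

UP is vertical with |UP| = 29.5 and P on the −y side, so P = (0.000, -29.50). The virtual corner opposite U is at (-57.00, -29.50). A1 meets AN tangentially, so DN is at right angles to AN and A1 meets LP tangentially, so DL is at right angles to LP, with radius 11.0, so the center D sits 11.0 in from both sides at D = (-46.00, -18.50). Then |UD| = |D − U| = 49.58.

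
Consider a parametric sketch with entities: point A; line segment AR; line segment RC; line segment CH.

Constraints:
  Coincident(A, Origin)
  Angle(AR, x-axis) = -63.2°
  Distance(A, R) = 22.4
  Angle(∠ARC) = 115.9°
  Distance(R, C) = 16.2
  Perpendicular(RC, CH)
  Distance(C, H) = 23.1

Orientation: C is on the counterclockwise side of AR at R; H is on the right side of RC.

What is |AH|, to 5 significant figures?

50.456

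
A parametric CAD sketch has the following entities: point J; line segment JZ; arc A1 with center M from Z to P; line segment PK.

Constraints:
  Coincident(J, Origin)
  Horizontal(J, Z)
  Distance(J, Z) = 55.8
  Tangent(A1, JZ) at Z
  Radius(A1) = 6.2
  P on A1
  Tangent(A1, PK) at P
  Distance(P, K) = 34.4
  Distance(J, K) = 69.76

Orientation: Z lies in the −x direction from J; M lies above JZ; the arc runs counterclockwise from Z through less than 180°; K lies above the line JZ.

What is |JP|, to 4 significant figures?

50.26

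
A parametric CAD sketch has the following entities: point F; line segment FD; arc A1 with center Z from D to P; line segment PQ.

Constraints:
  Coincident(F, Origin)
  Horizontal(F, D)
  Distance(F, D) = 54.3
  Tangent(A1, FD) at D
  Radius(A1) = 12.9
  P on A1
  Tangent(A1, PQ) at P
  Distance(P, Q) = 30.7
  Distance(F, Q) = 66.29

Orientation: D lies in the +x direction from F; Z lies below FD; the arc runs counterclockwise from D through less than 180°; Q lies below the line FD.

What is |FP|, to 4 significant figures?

44.51

Checks: |ZP| = 12.90 ✓; ∠(ZP, PQ) = 90.00° ✓; |PQ| = 30.70 ✓; |FQ| = 66.29 ✓.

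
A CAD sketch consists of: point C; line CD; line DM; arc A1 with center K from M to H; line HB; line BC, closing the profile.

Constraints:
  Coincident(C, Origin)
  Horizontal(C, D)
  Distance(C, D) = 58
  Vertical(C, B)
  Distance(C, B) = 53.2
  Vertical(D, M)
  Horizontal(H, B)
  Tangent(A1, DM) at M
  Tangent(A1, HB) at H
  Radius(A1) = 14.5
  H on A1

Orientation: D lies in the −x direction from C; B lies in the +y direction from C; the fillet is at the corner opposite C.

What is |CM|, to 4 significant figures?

69.73

The virtual corner opposite C is at (-58.00, 53.20). Since A1 is tangent to DM there, KM ⟂ DM and tangency of A1 to HB means the radius KH is perpendicular to HB, with radius 14.5, so the center K sits 14.5 in from both sides at K = (-43.50, 38.70). That places the tangent points at M = (-58.00, 38.70) on DM and H = (-43.50, 53.20) on HB. Then |CM| = |M − C| = 69.73.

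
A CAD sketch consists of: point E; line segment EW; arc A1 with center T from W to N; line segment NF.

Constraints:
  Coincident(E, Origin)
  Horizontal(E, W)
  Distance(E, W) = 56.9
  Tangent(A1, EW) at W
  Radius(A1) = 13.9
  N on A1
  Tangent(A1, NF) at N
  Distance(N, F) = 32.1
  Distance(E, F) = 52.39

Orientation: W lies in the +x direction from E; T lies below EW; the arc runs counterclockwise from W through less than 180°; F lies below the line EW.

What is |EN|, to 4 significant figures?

44.73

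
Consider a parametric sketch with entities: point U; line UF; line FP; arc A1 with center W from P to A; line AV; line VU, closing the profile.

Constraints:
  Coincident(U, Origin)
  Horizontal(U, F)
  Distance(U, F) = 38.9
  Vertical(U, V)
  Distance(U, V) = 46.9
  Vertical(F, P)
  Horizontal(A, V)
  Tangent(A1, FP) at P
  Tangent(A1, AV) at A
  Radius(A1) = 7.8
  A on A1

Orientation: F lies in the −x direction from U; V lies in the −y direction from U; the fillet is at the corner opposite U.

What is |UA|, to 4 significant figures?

56.27

U is at the origin; U and F share the same y with |UF| = 38.9 and F on the −x side, so F = (-38.90, 0.000). U and V share the same x with |UV| = 46.9 and V on the −y side, so V = (0.000, -46.90). The virtual corner opposite U is at (-38.90, -46.90). Tangency of A1 to FP means the radius WP is perpendicular to FP and tangency of A1 to AV means the radius WA is perpendicular to AV, with radius 7.8, so the center W sits 7.8 in from both sides at W = (-31.10, -39.10). That places the tangent points at P = (-38.90, -39.10) on FP and A = (-31.10, -46.90) on AV. Then |UA| = |A − U| = 56.27.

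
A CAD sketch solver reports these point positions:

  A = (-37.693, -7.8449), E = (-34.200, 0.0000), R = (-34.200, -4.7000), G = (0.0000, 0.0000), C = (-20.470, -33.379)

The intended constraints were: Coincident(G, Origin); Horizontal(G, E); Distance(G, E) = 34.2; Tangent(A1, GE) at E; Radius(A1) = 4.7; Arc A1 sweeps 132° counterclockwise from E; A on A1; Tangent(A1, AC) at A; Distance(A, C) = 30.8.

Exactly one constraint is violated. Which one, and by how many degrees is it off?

Tangent(A1, AC) at A — off by 8.00°.

G = (0.00, 0.00) ✓; G.y = 0.00, E.y = 0.00 ✓; |GE| = 34.20 ✓; ∠(RE, EG) = 90.00° ✓; |RE| = 4.700 ✓; bearing(R→A) − bearing(R→E) = 132.0° ✓; |RA| = 4.700 ✓; ∠(RA, AC) = 98.00° ✗; |AC| = 30.80 ✓.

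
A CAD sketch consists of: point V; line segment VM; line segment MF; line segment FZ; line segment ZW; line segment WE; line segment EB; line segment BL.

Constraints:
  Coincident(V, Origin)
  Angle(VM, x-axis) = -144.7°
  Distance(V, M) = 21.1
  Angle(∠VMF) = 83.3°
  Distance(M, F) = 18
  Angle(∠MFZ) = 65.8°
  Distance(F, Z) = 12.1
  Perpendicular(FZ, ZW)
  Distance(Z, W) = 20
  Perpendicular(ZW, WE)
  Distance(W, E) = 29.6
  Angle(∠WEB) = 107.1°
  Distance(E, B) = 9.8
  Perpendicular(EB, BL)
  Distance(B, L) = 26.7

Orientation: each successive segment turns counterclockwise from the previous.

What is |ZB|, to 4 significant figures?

34.18

V is at the origin; VM runs at -144.7° with length 21.1, so M = (-17.22, -12.19). ∠VMF = 83.3° gives MF at -48.00° from the x-axis; with |MF| = 18.0, F = (-5.176, -25.57). ∠MFZ = 65.8° gives FZ at 66.20° from the x-axis; with |FZ| = 12.1, Z = (-0.2933, -14.50). FZ is perpendicular to ZW, so ZW runs at 156.2°; with |ZW| = 20.0, W = (-18.59, -6.427). The perpendicularity gives WE at right angles to ZW, so WE runs at -113.8°; with |WE| = 29.6, E = (-30.54, -33.51). ∠WEB = 107.1° gives EB at -40.90° from the x-axis; with |EB| = 9.8, B = (-23.13, -39.93). Then |ZB| = |B − Z| = 34.18.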